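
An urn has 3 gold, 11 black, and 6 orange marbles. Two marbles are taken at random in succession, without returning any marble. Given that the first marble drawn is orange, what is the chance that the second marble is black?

After removing 1 orange, the urn has 11 black out of 19 remaining.
P(second is black | given) = 11/19 ≈ 0.5789.

11/19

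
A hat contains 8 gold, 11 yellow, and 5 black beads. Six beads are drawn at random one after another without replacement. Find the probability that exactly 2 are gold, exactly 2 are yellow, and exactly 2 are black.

Unordered draws without replacement: count favorable combinations over C(24,6).
Favorable = C(8,2) · C(11,2) · C(5,2) = 15400; total = C(24,6) = 134596.
P = 15400/134596 = 50/437 ≈ 0.1144.

50/437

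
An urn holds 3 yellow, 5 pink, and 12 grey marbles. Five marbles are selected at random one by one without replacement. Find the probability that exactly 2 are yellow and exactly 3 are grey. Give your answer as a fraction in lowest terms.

Unordered draws without replacement: count favorable combinations over C(20,5).
Favorable = C(3,2) · C(5,0) · C(12,3) = 660; total = C(20,5) = 15504.
P = 660/15504 = 55/1292 ≈ 0.0426.

55/1292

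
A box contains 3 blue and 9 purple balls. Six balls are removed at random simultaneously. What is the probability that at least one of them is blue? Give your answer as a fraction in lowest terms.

10/11

Use the complement: P(at least one blue) = 1 − P(no blue).
P(none) = C(9,6)/C(12,6) = 84/924.
So P = 1 − 84/924 = 10/11 ≈ 0.9091.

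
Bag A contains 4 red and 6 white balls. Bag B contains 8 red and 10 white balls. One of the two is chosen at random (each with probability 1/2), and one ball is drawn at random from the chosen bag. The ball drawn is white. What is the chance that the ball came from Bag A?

P(white | Bag A) = 3/5; P(white | Bag B) = 5/9.
P(white) = 1/2·3/5 + 1/2·5/9 = 26/45.
By Bayes' rule, P(Bag A | white) = 3/10 / 26/45 = 27/52 ≈ 0.5192.

27/52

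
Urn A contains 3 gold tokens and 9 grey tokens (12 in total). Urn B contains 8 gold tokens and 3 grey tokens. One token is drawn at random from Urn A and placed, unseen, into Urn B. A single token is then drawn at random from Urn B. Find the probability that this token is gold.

11/16

Condition on how many of the transferred tokens are gold (from Urn A: 3 gold of 12; then Urn B has 12 total).
  0 gold: C(3,0)C(9,1)/C(12,1) = 3/4; then P = 8/12
  1 gold: C(3,1)C(9,0)/C(12,1) = 1/4; then P = 9/12
P(gold from Urn B) = 11/16 ≈ 0.6875.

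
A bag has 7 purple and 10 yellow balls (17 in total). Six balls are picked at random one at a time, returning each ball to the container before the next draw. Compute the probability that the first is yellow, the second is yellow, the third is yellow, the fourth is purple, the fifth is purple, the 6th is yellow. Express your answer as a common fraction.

Multiply the conditional probability of each draw in order, with replacement (the composition resets each draw).
P = (10/17) · (10/17) · (10/17) · (7/17) · (7/17) · (10/17) = 490000/24137569 ≈ 0.0203.

490000/24137569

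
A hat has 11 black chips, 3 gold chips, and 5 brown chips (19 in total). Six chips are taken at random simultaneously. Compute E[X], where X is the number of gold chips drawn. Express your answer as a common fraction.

18/19

By linearity of expectation, E[X] = Σ P(draw i is gold); by symmetry each draw (even without replacement) has P(gold) = 3/19.
E[X] = 6 · 3/19 = 18/19 ≈ 0.9474.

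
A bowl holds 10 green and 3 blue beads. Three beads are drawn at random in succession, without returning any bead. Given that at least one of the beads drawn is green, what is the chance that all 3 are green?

8/19

P(all 3 green) = C(10,3)/C(13,3) = 60/143; P(at least one green) = 1 − C(3,3)/C(13,3) = 285/286.
Since 'all 3 green' ⊆ 'at least one green', P(all 3 | at least one) = 60/143 / 285/286 = 8/19 ≈ 0.4211.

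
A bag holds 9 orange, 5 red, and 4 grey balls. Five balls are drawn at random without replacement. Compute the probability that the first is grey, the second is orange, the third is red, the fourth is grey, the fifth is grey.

Multiply the conditional probability of each draw in order, without replacement, so each draw removes one from its color and from the total.
P = (4/18) · (9/17) · (5/16) · (3/15) · (2/14) = 1/952 ≈ 0.0011.

1/952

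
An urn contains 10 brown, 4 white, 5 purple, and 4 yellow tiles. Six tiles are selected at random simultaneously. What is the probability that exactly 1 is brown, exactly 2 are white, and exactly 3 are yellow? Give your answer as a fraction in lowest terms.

80/33649

Unordered draws without replacement: count favorable combinations over C(23,6).
Favorable = C(10,1) · C(4,2) · C(5,0) · C(4,3) = 240; total = C(23,6) = 100947.
P = 240/100947 = 80/33649 ≈ 0.0024.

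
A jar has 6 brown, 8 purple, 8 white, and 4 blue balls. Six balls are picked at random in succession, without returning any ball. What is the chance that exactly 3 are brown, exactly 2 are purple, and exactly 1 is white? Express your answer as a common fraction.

64/3289

Unordered draws without replacement: count favorable combinations over C(26,6).
Favorable = C(6,3) · C(8,2) · C(8,1) · C(4,0) = 4480; total = C(26,6) = 230230.
P = 4480/230230 = 64/3289 ≈ 0.0195.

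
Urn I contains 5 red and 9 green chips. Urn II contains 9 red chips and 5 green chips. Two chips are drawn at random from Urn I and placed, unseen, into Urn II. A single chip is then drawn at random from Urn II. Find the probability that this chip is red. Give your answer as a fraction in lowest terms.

17/28

Condition on how many of the transferred chips are red (from Urn I: 5 red of 14; then Urn II has 16 total).
  0 red: C(5,0)C(9,2)/C(14,2) = 36/91; then P = 9/16
  1 red: C(5,1)C(9,1)/C(14,2) = 45/91; then P = 10/16
  2 red: C(5,2)C(9,0)/C(14,2) = 10/91; then P = 11/16
P(red from Urn II) = 17/28 ≈ 0.6071.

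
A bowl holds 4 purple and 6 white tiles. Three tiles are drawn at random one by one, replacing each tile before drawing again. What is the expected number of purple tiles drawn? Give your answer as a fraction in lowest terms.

By linearity of expectation, E[X] = Σ P(draw i is purple); each independent draw has P(purple) = 4/10.
E[X] = 3 · 4/10 = 6/5 ≈ 1.2000.

6/5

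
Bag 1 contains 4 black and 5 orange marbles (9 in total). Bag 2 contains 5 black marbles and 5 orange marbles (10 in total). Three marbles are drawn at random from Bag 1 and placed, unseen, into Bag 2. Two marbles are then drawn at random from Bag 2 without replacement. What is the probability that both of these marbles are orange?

Condition on how many of the transferred marbles are orange (from Bag 1: 5 orange of 9; then Bag 2 has 13 total).
  0 orange: C(5,0)C(4,3)/C(9,3) = 1/21; then P = C(5,2)/C(13,2) = 5/39
  1 orange: C(5,1)C(4,2)/C(9,3) = 5/14; then P = C(6,2)/C(13,2) = 5/26
  2 orange: C(5,2)C(4,1)/C(9,3) = 10/21; then P = C(7,2)/C(13,2) = 7/26
  3 orange: C(5,3)C(4,0)/C(9,3) = 5/42; then P = C(8,2)/C(13,2) = 14/39
P(both orange) = 115/468 ≈ 0.2457.

115/468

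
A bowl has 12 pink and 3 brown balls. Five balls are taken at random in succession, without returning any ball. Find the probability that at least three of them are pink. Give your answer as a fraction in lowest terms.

Sum the hypergeometric tail for j = 3,…,5 pink balls.
Favorable = C(12,3)·C(3,2) + C(12,4)·C(3,1) + C(12,5)·C(3,0) = 2937; total = C(15,5) = 3003.
P = 2937/3003 = 89/91 ≈ 0.9780.

89/91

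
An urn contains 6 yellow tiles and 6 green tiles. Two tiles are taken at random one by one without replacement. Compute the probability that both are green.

5/22

Multiply the conditional probability of each draw in order, without replacement, so each draw removes one from its color and from the total.
P = (6/12) · (5/11) = 5/22 ≈ 0.2273.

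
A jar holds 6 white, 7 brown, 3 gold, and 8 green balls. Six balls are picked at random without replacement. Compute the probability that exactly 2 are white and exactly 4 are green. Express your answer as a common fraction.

Unordered draws without replacement: count favorable combinations over C(24,6).
Favorable = C(6,2) · C(7,0) · C(3,0) · C(8,4) = 1050; total = C(24,6) = 134596.
P = 1050/134596 = 75/9614 ≈ 0.0078.

75/9614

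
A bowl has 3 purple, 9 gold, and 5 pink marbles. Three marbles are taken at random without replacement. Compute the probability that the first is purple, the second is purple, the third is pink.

Multiply the conditional probability of each draw in order, without replacement, so each draw removes one from its color and from the total.
P = (3/17) · (2/16) · (5/15) = 1/136 ≈ 0.0074.

1/136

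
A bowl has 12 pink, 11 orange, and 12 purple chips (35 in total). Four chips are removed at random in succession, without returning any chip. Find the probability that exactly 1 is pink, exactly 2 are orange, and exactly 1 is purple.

Unordered draws without replacement: count favorable combinations over C(35,4).
Favorable = C(12,1) · C(11,2) · C(12,1) = 7920; total = C(35,4) = 52360.
P = 7920/52360 = 18/119 ≈ 0.1513.

18/119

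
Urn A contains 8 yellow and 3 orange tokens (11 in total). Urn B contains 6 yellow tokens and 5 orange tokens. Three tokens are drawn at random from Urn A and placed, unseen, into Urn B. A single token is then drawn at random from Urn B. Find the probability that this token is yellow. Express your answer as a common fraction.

Condition on how many of the transferred tokens are yellow (from Urn A: 8 yellow of 11; then Urn B has 14 total).
  0 yellow: C(8,0)C(3,3)/C(11,3) = 1/165; then P = 6/14
  1 yellow: C(8,1)C(3,2)/C(11,3) = 8/55; then P = 7/14
  2 yellow: C(8,2)C(3,1)/C(11,3) = 28/55; then P = 8/14
  3 yellow: C(8,3)C(3,0)/C(11,3) = 56/165; then P = 9/14
P(yellow from Urn B) = 45/77 ≈ 0.5844.

45/77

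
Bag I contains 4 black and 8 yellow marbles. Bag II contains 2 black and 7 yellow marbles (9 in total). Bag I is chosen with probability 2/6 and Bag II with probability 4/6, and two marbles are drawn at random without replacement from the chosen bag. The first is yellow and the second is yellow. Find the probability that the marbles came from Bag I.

4/15

P(E | Bag I) = 14/33; P(E | Bag II) = 7/12.
P(E) = 1/3·14/33 + 2/3·7/12 = 35/66.
By Bayes' rule, P(Bag I | E) = 14/99 / 35/66 = 4/15 ≈ 0.2667.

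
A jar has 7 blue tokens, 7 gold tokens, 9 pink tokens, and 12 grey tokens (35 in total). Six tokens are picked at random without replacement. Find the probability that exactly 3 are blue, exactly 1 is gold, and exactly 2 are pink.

Unordered draws without replacement: count favorable combinations over C(35,6).
Favorable = C(7,3) · C(7,1) · C(9,2) · C(12,0) = 8820; total = C(35,6) = 1623160.
P = 8820/1623160 = 63/11594 ≈ 0.0054.

63/11594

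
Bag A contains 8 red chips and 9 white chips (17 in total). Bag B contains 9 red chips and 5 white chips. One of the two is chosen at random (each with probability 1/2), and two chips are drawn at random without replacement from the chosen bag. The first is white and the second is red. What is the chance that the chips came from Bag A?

P(E | Bag A) = 9/34; P(E | Bag B) = 45/182.
P(E) = 1/2·9/34 + 1/2·45/182 = 396/1547.
By Bayes' rule, P(Bag A | E) = 9/68 / 396/1547 = 91/176 ≈ 0.5170.

91/176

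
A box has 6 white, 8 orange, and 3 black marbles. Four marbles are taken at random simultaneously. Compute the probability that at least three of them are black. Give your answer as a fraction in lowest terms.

Sum the hypergeometric tail for j = 3,…,3 black marbles.
Favorable = C(3,3)·C(14,1) = 14; total = C(17,4) = 2380.
P = 14/2380 = 1/170 ≈ 0.0059.

1/170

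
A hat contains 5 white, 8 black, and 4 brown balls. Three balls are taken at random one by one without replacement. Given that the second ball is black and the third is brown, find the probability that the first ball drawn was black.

P(first=black and the second ball is black and the third is brown) = (8/17)·(7/16)·(4/15) = 14/255.
P(E) = Σ over first color = 2/51 + 14/255 + 2/85 = 2/17.
By Bayes, P(first=black | E) = 14/255 / 2/17 = 7/15 ≈ 0.4667.

7/15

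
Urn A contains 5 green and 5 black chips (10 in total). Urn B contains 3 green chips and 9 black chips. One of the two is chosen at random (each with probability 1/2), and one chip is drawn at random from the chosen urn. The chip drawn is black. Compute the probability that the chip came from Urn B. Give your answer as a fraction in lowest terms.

P(black | Urn A) = 1/2; P(black | Urn B) = 3/4.
P(black) = 1/2·1/2 + 1/2·3/4 = 5/8.
By Bayes' rule, P(Urn B | black) = 3/8 / 5/8 = 3/5 ≈ 0.6000.

3/5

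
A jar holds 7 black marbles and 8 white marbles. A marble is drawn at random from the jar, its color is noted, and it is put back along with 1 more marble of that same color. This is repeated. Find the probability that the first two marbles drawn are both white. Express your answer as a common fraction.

3/10

After a white draw the jar holds 9 white out of 16.
P = (8/15)·(9/16) = 3/10 ≈ 0.3000.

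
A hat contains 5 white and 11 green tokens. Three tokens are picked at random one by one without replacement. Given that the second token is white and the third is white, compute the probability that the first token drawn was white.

P(first=white and the second token is white and the third is white) = (5/16)·(4/15)·(3/14) = 1/56.
P(E) = Σ over first color = 1/56 + 11/168 = 1/12.
By Bayes, P(first=white | E) = 1/56 / 1/12 = 3/14 ≈ 0.2143.

3/14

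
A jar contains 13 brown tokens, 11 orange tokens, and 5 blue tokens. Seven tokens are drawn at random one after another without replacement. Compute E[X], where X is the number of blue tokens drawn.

By linearity of expectation, E[X] = Σ P(draw i is blue); by symmetry each draw (even without replacement) has P(blue) = 5/29.
E[X] = 7 · 5/29 = 35/29 ≈ 1.2069.

35/29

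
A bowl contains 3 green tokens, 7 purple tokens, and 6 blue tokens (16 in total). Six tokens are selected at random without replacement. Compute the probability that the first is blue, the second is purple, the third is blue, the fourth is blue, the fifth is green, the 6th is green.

Multiply the conditional probability of each draw in order, without replacement, so each draw removes one from its color and from the total.
P = (6/16) · (7/15) · (5/14) · (4/13) · (3/12) · (2/11) = 1/1144 ≈ 0.0009.

1/1144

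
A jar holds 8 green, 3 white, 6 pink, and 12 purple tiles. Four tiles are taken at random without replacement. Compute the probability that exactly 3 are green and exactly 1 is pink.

16/1131

Unordered draws without replacement: count favorable combinations over C(29,4).
Favorable = C(8,3) · C(3,0) · C(6,1) · C(12,0) = 336; total = C(29,4) = 23751.
P = 336/23751 = 16/1131 ≈ 0.0141.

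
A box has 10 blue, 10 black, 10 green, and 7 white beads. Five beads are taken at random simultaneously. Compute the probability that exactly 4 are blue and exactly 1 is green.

Unordered draws without replacement: count favorable combinations over C(37,5).
Favorable = C(10,4) · C(10,0) · C(10,1) · C(7,0) = 2100; total = C(37,5) = 435897.
P = 2100/435897 = 100/20757 ≈ 0.0048.

100/20757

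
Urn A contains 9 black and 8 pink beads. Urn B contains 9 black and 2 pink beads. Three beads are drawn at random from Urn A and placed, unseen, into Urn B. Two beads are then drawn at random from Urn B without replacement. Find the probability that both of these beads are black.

1737/3094

Condition on how many of the transferred beads are black (from Urn A: 9 black of 17; then Urn B has 14 total).
  0 black: C(9,0)C(8,3)/C(17,3) = 7/85; then P = C(9,2)/C(14,2) = 36/91
  1 black: C(9,1)C(8,2)/C(17,3) = 63/170; then P = C(10,2)/C(14,2) = 45/91
  2 black: C(9,2)C(8,1)/C(17,3) = 36/85; then P = C(11,2)/C(14,2) = 55/91
  3 black: C(9,3)C(8,0)/C(17,3) = 21/170; then P = C(12,2)/C(14,2) = 66/91
P(both black) = 1737/3094 ≈ 0.5614.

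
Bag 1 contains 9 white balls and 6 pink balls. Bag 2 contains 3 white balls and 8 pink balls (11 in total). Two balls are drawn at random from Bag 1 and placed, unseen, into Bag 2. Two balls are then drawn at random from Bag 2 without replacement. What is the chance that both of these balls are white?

81/910

Condition on how many of the transferred balls are white (from Bag 1: 9 white of 15; then Bag 2 has 13 total).
  0 white: C(9,0)C(6,2)/C(15,2) = 1/7; then P = C(3,2)/C(13,2) = 1/26
  1 white: C(9,1)C(6,1)/C(15,2) = 18/35; then P = C(4,2)/C(13,2) = 1/13
  2 white: C(9,2)C(6,0)/C(15,2) = 12/35; then P = C(5,2)/C(13,2) = 5/39
P(both white) = 81/910 ≈ 0.0890.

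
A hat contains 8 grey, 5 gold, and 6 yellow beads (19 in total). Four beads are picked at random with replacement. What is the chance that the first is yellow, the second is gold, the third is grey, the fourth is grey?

1920/130321

Multiply the conditional probability of each draw in order, with replacement (the composition resets each draw).
P = (6/19) · (5/19) · (8/19) · (8/19) = 1920/130321 ≈ 0.0147.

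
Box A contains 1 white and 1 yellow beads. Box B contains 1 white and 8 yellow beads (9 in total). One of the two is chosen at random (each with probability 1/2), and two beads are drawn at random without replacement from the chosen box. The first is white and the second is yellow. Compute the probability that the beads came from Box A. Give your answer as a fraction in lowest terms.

P(E | Box A) = 1/2; P(E | Box B) = 1/9.
P(E) = 1/2·1/2 + 1/2·1/9 = 11/36.
By Bayes' rule, P(Box A | E) = 1/4 / 11/36 = 9/11 ≈ 0.8182.

9/11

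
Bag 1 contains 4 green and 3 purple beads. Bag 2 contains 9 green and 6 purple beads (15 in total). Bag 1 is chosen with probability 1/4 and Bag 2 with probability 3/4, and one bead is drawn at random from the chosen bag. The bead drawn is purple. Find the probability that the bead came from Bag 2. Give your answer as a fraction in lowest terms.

P(purple | Bag 1) = 3/7; P(purple | Bag 2) = 2/5.
P(purple) = 1/4·3/7 + 3/4·2/5 = 57/140.
By Bayes' rule, P(Bag 2 | purple) = 3/10 / 57/140 = 14/19 ≈ 0.7368.

14/19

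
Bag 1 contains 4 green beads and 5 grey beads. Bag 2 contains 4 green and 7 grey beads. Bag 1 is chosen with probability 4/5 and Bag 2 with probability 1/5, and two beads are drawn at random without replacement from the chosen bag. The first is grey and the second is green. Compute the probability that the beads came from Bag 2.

63/338

P(E | Bag 1) = 5/18; P(E | Bag 2) = 14/55.
P(E) = 4/5·5/18 + 1/5·14/55 = 676/2475.
By Bayes' rule, P(Bag 2 | E) = 14/275 / 676/2475 = 63/338 ≈ 0.1864.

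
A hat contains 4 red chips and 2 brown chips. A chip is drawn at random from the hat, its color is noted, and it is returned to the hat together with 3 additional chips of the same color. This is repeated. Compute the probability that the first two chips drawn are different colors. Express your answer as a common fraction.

Either brown then red, or red then brown; after the first draw the total is 9.
P = (2/6)·(4/9) + (4/6)·(2/9) = 8/27 ≈ 0.2963.

8/27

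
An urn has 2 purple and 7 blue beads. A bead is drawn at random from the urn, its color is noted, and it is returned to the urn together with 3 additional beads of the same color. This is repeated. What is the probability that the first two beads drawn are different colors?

Either blue then purple, or purple then blue; after the first draw the total is 12.
P = (7/9)·(2/12) + (2/9)·(7/12) = 7/27 ≈ 0.2593.

7/27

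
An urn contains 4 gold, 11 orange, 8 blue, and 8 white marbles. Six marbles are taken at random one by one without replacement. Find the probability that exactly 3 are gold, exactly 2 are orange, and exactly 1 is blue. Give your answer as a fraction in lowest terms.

1760/736281

Unordered draws without replacement: count favorable combinations over C(31,6).
Favorable = C(4,3) · C(11,2) · C(8,1) · C(8,0) = 1760; total = C(31,6) = 736281.
P = 1760/736281 = 1760/736281 ≈ 0.0024.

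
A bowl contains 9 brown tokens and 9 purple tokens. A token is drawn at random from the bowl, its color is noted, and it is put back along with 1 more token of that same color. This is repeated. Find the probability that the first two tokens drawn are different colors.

Either brown then purple, or purple then brown; after the first draw the total is 19.
P = (9/18)·(9/19) + (9/18)·(9/19) = 9/19 ≈ 0.4737.

9/19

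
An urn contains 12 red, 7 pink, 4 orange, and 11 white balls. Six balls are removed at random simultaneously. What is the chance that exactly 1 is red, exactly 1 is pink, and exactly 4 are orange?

Unordered draws without replacement: count favorable combinations over C(34,6).
Favorable = C(12,1) · C(7,1) · C(4,4) · C(11,0) = 84; total = C(34,6) = 1344904.
P = 84/1344904 = 21/336226 ≈ 0.0001.

21/336226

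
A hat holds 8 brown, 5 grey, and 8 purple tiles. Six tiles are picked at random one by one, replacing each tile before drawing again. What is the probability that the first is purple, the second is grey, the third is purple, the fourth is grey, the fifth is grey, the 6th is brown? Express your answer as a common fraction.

64000/85766121

Multiply the conditional probability of each draw in order, with replacement (the composition resets each draw).
P = (8/21) · (5/21) · (8/21) · (5/21) · (5/21) · (8/21) = 64000/85766121 ≈ 0.0007.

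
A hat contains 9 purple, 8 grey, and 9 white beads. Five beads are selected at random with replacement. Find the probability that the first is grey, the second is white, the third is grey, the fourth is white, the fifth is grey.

1296/371293

Multiply the conditional probability of each draw in order, with replacement (the composition resets each draw).
P = (8/26) · (9/26) · (8/26) · (9/26) · (8/26) = 1296/371293 ≈ 0.0035.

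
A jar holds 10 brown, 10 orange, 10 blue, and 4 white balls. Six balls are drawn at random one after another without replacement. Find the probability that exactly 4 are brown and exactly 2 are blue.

4725/672452

Unordered draws without replacement: count favorable combinations over C(34,6).
Favorable = C(10,4) · C(10,0) · C(10,2) · C(4,0) = 9450; total = C(34,6) = 1344904.
P = 9450/1344904 = 4725/672452 ≈ 0.0070.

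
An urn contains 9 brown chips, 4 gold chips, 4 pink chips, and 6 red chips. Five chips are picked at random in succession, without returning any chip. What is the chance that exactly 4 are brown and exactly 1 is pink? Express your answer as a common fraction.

72/4807

Unordered draws without replacement: count favorable combinations over C(23,5).
Favorable = C(9,4) · C(4,0) · C(4,1) · C(6,0) = 504; total = C(23,5) = 33649.
P = 504/33649 = 72/4807 ≈ 0.0150.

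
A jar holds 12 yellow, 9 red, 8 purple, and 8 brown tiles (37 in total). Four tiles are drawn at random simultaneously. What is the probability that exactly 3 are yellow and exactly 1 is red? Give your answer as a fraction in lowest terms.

Unordered draws without replacement: count favorable combinations over C(37,4).
Favorable = C(12,3) · C(9,1) · C(8,0) · C(8,0) = 1980; total = C(37,4) = 66045.
P = 1980/66045 = 132/4403 ≈ 0.0300.

132/4403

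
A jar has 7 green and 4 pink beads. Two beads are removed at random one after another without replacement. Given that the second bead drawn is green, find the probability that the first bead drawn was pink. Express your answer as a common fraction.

P(first=pink and the second bead drawn is green) = (4/11)·(7/10) = 14/55.
P(the second bead drawn is green) = Σ over first color = 21/55 + 14/55 = 7/11.
By Bayes, P(first=pink | the second bead drawn is green) = 14/55 / 7/11 = 2/5 ≈ 0.4000.

2/5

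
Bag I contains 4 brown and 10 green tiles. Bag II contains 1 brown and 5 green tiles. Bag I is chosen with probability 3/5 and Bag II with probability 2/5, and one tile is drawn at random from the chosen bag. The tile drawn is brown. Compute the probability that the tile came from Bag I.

P(brown | Bag I) = 2/7; P(brown | Bag II) = 1/6.
P(brown) = 3/5·2/7 + 2/5·1/6 = 5/21.
By Bayes' rule, P(Bag I | brown) = 6/35 / 5/21 = 18/25 ≈ 0.7200.

18/25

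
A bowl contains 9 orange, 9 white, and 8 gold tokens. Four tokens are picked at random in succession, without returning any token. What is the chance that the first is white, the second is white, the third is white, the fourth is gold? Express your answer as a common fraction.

84/7475

Multiply the conditional probability of each draw in order, without replacement, so each draw removes one from its color and from the total.
P = (9/26) · (8/25) · (7/24) · (8/23) = 84/7475 ≈ 0.0112.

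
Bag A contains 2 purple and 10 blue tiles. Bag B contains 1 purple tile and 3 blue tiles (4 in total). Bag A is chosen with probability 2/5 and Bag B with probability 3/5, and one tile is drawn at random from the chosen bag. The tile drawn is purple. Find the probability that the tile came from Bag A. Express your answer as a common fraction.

4/13

P(purple | Bag A) = 1/6; P(purple | Bag B) = 1/4.
P(purple) = 2/5·1/6 + 3/5·1/4 = 13/60.
By Bayes' rule, P(Bag A | purple) = 1/15 / 13/60 = 4/13 ≈ 0.3077.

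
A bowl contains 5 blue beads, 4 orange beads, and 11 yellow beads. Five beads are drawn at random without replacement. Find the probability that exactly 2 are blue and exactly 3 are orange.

Unordered draws without replacement: count favorable combinations over C(20,5).
Favorable = C(5,2) · C(4,3) · C(11,0) = 40; total = C(20,5) = 15504.
P = 40/15504 = 5/1938 ≈ 0.0026.

5/1938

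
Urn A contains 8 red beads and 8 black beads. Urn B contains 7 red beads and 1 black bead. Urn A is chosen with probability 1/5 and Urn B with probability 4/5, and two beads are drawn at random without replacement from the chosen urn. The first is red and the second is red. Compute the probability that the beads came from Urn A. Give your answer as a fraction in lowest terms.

7/97

P(E | Urn A) = 7/30; P(E | Urn B) = 3/4.
P(E) = 1/5·7/30 + 4/5·3/4 = 97/150.
By Bayes' rule, P(Urn A | E) = 7/150 / 97/150 = 7/97 ≈ 0.0722.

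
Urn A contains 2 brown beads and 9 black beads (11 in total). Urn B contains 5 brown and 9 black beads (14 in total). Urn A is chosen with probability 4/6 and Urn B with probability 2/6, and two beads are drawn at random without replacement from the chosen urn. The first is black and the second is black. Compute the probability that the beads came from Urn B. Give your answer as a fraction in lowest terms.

P(E | Urn A) = 36/55; P(E | Urn B) = 36/91.
P(E) = 2/3·36/55 + 1/3·36/91 = 2844/5005.
By Bayes' rule, P(Urn B | E) = 12/91 / 2844/5005 = 55/237 ≈ 0.2321.

55/237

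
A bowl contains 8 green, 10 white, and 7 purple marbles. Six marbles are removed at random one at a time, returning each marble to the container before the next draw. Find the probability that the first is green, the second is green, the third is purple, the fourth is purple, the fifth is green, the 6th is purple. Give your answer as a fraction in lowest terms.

175616/244140625

Multiply the conditional probability of each draw in order, with replacement (the composition resets each draw).
P = (8/25) · (8/25) · (7/25) · (7/25) · (8/25) · (7/25) = 175616/244140625 ≈ 0.0007.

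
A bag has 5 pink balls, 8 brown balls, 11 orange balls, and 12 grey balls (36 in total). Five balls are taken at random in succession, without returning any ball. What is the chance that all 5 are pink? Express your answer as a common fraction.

1/376992

Unordered draws without replacement: count favorable combinations over C(36,5).
Favorable = C(5,5) · C(8,0) · C(11,0) · C(12,0) = 1; total = C(36,5) = 376992.
P = 1/376992 = 1/376992 ≈ 0.0000.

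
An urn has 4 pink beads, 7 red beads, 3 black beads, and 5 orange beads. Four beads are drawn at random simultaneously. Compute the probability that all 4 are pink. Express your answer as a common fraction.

Unordered draws without replacement: count favorable combinations over C(19,4).
Favorable = C(4,4) · C(7,0) · C(3,0) · C(5,0) = 1; total = C(19,4) = 3876.
P = 1/3876 = 1/3876 ≈ 0.0003.

1/3876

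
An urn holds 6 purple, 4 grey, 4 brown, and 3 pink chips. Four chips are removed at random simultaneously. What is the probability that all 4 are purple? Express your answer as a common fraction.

Unordered draws without replacement: count favorable combinations over C(17,4).
Favorable = C(6,4) · C(4,0) · C(4,0) · C(3,0) = 15; total = C(17,4) = 2380.
P = 15/2380 = 3/476 ≈ 0.0063.

3/476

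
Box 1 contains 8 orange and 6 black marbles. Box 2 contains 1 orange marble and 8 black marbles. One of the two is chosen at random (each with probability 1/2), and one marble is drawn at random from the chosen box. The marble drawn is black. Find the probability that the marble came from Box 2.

P(black | Box 1) = 3/7; P(black | Box 2) = 8/9.
P(black) = 1/2·3/7 + 1/2·8/9 = 83/126.
By Bayes' rule, P(Box 2 | black) = 4/9 / 83/126 = 56/83 ≈ 0.6747.

56/83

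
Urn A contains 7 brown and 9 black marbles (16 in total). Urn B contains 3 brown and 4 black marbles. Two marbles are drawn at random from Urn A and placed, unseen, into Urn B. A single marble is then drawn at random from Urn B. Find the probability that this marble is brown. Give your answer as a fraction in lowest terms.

31/72

Condition on how many of the transferred marbles are brown (from Urn A: 7 brown of 16; then Urn B has 9 total).
  0 brown: C(7,0)C(9,2)/C(16,2) = 3/10; then P = 3/9
  1 brown: C(7,1)C(9,1)/C(16,2) = 21/40; then P = 4/9
  2 brown: C(7,2)C(9,0)/C(16,2) = 7/40; then P = 5/9
P(brown from Urn B) = 31/72 ≈ 0.4306.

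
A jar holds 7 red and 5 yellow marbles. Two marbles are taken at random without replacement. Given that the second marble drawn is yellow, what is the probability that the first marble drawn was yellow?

4/11

P(first=yellow and the second marble drawn is yellow) = (5/12)·(4/11) = 5/33.
P(the second marble drawn is yellow) = Σ over first color = 35/132 + 5/33 = 5/12.
By Bayes, P(first=yellow | the second marble drawn is yellow) = 5/33 / 5/12 = 4/11 ≈ 0.3636.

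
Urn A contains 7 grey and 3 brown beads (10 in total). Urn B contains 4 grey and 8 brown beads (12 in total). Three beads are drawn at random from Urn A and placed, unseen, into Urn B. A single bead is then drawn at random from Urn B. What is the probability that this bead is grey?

61/150

Condition on how many of the transferred beads are grey (from Urn A: 7 grey of 10; then Urn B has 15 total).
  0 grey: C(7,0)C(3,3)/C(10,3) = 1/120; then P = 4/15
  1 grey: C(7,1)C(3,2)/C(10,3) = 7/40; then P = 5/15
  2 grey: C(7,2)C(3,1)/C(10,3) = 21/40; then P = 6/15
  3 grey: C(7,3)C(3,0)/C(10,3) = 7/24; then P = 7/15
P(grey from Urn B) = 61/150 ≈ 0.4067.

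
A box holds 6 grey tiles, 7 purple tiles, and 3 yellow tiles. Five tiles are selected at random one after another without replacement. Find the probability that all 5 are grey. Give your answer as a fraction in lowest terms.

Unordered draws without replacement: count favorable combinations over C(16,5).
Favorable = C(6,5) · C(7,0) · C(3,0) = 6; total = C(16,5) = 4368.
P = 6/4368 = 1/728 ≈ 0.0014.

1/728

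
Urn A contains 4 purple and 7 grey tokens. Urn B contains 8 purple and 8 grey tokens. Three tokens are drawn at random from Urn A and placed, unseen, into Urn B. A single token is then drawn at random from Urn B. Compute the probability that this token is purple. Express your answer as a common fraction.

100/209

Condition on how many of the transferred tokens are purple (from Urn A: 4 purple of 11; then Urn B has 19 total).
  0 purple: C(4,0)C(7,3)/C(11,3) = 7/33; then P = 8/19
  1 purple: C(4,1)C(7,2)/C(11,3) = 28/55; then P = 9/19
  2 purple: C(4,2)C(7,1)/C(11,3) = 14/55; then P = 10/19
  3 purple: C(4,3)C(7,0)/C(11,3) = 4/165; then P = 11/19
P(purple from Urn B) = 100/209 ≈ 0.4785.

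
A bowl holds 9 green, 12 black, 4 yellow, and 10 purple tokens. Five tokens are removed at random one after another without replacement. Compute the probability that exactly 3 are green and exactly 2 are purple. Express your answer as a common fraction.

Unordered draws without replacement: count favorable combinations over C(35,5).
Favorable = C(9,3) · C(12,0) · C(4,0) · C(10,2) = 3780; total = C(35,5) = 324632.
P = 3780/324632 = 135/11594 ≈ 0.0116.

135/11594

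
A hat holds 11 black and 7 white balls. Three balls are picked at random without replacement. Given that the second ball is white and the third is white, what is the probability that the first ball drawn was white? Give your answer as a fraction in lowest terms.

5/16

P(first=white and the second ball is white and the third is white) = (7/18)·(6/17)·(5/16) = 35/816.
P(E) = Σ over first color = 77/816 + 35/816 = 7/51.
By Bayes, P(first=white | E) = 35/816 / 7/51 = 5/16 ≈ 0.3125.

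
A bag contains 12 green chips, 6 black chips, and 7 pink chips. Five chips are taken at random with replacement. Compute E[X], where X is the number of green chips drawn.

12/5

By linearity of expectation, E[X] = Σ P(draw i is green); each independent draw has P(green) = 12/25.
E[X] = 5 · 12/25 = 12/5 ≈ 2.4000.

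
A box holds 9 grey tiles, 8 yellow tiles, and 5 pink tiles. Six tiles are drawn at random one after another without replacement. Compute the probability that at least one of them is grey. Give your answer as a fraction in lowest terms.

Use the complement: P(at least one grey) = 1 − P(no grey).
P(none) = C(13,6)/C(22,6) = 1716/74613.
So P = 1 − 1716/74613 = 2209/2261 ≈ 0.9770.

2209/2261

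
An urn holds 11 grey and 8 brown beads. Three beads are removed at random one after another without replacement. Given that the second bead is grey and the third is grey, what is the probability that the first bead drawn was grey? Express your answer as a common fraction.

9/17

P(first=grey and the second bead is grey and the third is grey) = (11/19)·(10/18)·(9/17) = 55/323.
P(E) = Σ over first color = 55/323 + 440/2907 = 55/171.
By Bayes, P(first=grey | E) = 55/323 / 55/171 = 9/17 ≈ 0.5294.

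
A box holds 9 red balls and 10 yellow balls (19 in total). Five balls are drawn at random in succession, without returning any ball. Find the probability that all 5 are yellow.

Unordered draws without replacement: count favorable combinations over C(19,5).
Favorable = C(9,0) · C(10,5) = 252; total = C(19,5) = 11628.
P = 252/11628 = 7/323 ≈ 0.0217.

7/323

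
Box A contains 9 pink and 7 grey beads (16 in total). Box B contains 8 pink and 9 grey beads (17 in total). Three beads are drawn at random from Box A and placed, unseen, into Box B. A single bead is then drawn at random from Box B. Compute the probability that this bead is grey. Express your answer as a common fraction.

33/64

Condition on how many of the transferred beads are grey (from Box A: 7 grey of 16; then Box B has 20 total).
  0 grey: C(7,0)C(9,3)/C(16,3) = 3/20; then P = 9/20
  1 grey: C(7,1)C(9,2)/C(16,3) = 9/20; then P = 10/20
  2 grey: C(7,2)C(9,1)/C(16,3) = 27/80; then P = 11/20
  3 grey: C(7,3)C(9,0)/C(16,3) = 1/16; then P = 12/20
P(grey from Box B) = 33/64 ≈ 0.5156.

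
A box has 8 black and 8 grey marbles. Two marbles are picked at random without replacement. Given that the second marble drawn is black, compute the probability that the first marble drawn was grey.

8/15

P(first=grey and the second marble drawn is black) = (8/16)·(8/15) = 4/15.
P(the second marble drawn is black) = Σ over first color = 7/30 + 4/15 = 1/2.
By Bayes, P(first=grey | the second marble drawn is black) = 4/15 / 1/2 = 8/15 ≈ 0.5333.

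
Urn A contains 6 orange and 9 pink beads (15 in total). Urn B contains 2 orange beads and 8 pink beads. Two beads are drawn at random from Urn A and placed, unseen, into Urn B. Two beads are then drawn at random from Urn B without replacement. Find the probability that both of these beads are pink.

Condition on how many of the transferred beads are pink (from Urn A: 9 pink of 15; then Urn B has 12 total).
  0 pink: C(9,0)C(6,2)/C(15,2) = 1/7; then P = C(8,2)/C(12,2) = 14/33
  1 pink: C(9,1)C(6,1)/C(15,2) = 18/35; then P = C(9,2)/C(12,2) = 6/11
  2 pink: C(9,2)C(6,0)/C(15,2) = 12/35; then P = C(10,2)/C(12,2) = 15/22
P(both pink) = 664/1155 ≈ 0.5749.

664/1155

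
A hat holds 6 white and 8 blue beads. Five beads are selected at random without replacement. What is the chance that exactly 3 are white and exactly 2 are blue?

40/143

Unordered draws without replacement: count favorable combinations over C(14,5).
Favorable = C(6,3) · C(8,2) = 560; total = C(14,5) = 2002.
P = 560/2002 = 40/143 ≈ 0.2797.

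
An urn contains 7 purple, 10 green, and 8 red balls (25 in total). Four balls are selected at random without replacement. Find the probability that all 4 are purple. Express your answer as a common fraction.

Unordered draws without replacement: count favorable combinations over C(25,4).
Favorable = C(7,4) · C(10,0) · C(8,0) = 35; total = C(25,4) = 12650.
P = 35/12650 = 7/2530 ≈ 0.0028.

7/2530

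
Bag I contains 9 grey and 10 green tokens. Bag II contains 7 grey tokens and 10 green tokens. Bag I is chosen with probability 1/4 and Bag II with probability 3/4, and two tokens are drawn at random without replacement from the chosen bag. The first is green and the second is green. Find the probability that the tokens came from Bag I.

136/649

P(E | Bag I) = 5/19; P(E | Bag II) = 45/136.
P(E) = 1/4·5/19 + 3/4·45/136 = 3245/10336.
By Bayes' rule, P(Bag I | E) = 5/76 / 3245/10336 = 136/649 ≈ 0.2096.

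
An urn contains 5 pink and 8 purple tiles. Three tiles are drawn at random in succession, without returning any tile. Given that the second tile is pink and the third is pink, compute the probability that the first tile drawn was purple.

P(first=purple and the second tile is pink and the third is pink) = (8/13)·(5/12)·(4/11) = 40/429.
P(E) = Σ over first color = 5/143 + 40/429 = 5/39.
By Bayes, P(first=purple | E) = 40/429 / 5/39 = 8/11 ≈ 0.7273.

8/11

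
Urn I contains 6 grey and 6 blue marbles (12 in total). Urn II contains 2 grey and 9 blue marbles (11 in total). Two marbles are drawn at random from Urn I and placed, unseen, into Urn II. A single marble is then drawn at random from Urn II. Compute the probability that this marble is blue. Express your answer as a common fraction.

10/13

Condition on how many of the transferred marbles are blue (from Urn I: 6 blue of 12; then Urn II has 13 total).
  0 blue: C(6,0)C(6,2)/C(12,2) = 5/22; then P = 9/13
  1 blue: C(6,1)C(6,1)/C(12,2) = 6/11; then P = 10/13
  2 blue: C(6,2)C(6,0)/C(12,2) = 5/22; then P = 11/13
P(blue from Urn II) = 10/13 ≈ 0.7692.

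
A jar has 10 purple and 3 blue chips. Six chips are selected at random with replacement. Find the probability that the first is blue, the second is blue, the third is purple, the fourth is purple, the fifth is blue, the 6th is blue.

Multiply the conditional probability of each draw in order, with replacement (the composition resets each draw).
P = (3/13) · (3/13) · (10/13) · (10/13) · (3/13) · (3/13) = 8100/4826809 ≈ 0.0017.

8100/4826809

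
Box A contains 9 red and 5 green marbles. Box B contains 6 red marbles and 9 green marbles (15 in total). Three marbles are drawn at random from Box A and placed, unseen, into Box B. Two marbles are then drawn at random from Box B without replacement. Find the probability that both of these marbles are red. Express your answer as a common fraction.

Condition on how many of the transferred marbles are red (from Box A: 9 red of 14; then Box B has 18 total).
  0 red: C(9,0)C(5,3)/C(14,3) = 5/182; then P = C(6,2)/C(18,2) = 5/51
  1 red: C(9,1)C(5,2)/C(14,3) = 45/182; then P = C(7,2)/C(18,2) = 7/51
  2 red: C(9,2)C(5,1)/C(14,3) = 45/91; then P = C(8,2)/C(18,2) = 28/153
  3 red: C(9,3)C(5,0)/C(14,3) = 3/13; then P = C(9,2)/C(18,2) = 4/17
P(both red) = 842/4641 ≈ 0.1814.

842/4641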